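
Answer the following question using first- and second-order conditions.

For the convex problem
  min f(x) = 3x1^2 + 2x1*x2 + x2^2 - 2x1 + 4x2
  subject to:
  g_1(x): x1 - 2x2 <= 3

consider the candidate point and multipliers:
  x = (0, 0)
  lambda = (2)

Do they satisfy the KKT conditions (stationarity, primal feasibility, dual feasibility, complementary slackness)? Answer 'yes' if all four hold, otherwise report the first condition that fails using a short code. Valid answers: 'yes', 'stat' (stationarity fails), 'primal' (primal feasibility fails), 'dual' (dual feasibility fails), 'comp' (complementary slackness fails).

Gradient of f: grad f(x) = Q x + c = (-2, 4)
Constraint values g_i(x) = a_i^T x - b_i:
  g_1((0, 0)) = -3
Stationarity residual: grad f(x) + sum_i lambda_i a_i = (0, 0)
  -> stationarity OK
Primal feasibility (all g_i <= 0): OK
Dual feasibility (all lambda_i >= 0): OK
Complementary slackness (lambda_i * g_i(x) = 0 for all i): FAILS

Verdict: the first failing condition is complementary_slackness -> comp.

comp


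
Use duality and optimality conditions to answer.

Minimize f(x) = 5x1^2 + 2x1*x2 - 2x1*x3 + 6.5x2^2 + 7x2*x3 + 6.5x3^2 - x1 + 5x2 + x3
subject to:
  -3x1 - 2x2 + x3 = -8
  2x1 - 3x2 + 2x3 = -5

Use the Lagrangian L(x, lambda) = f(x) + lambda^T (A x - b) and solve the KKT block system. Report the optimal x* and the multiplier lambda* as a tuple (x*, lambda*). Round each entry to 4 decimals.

Form the Lagrangian:
  L(x, lambda) = (1/2) x^T Q x + c^T x + lambda^T (A x - b)
Stationarity (grad_x L = 0): Q x + c + A^T lambda = 0.
Primal feasibility: A x = b.

This gives the KKT block system:
  [ Q   A^T ] [ x     ]   [-c ]
  [ A    0  ] [ lambda ] = [ b ]

Solving the linear system:
  x*      = (1.186, 1.5116, -1.4186)
  lambda* = (6.4884, 1.3721)
  f(x*)   = 31.8605

x* = (1.186, 1.5116, -1.4186), lambda* = (6.4884, 1.3721)


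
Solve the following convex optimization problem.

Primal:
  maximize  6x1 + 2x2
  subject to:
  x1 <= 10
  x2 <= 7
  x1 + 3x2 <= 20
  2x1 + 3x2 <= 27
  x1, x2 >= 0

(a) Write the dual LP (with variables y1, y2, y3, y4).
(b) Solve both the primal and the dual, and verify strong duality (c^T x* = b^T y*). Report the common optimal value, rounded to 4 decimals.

The standard primal-dual pair for 'max c^T x s.t. A x <= b, x >= 0' is:
  Dual:  min b^T y  s.t.  A^T y >= c,  y >= 0.

So the dual LP is:
  minimize  10y1 + 7y2 + 20y3 + 27y4
  subject to:
    y1 + y3 + 2y4 >= 6
    y2 + 3y3 + 3y4 >= 2
    y1, y2, y3, y4 >= 0

Solving the primal: x* = (10, 2.3333).
  primal value c^T x* = 64.6667.
Solving the dual: y* = (4.6667, 0, 0, 0.6667).
  dual value b^T y* = 64.6667.
Strong duality: c^T x* = b^T y*. Confirmed.

64.6667


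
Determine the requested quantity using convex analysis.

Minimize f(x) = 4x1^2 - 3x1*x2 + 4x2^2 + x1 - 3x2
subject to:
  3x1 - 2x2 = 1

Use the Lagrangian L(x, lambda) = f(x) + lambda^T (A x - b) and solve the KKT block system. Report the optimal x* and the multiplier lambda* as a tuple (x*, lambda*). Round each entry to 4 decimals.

Form the Lagrangian:
  L(x, lambda) = (1/2) x^T Q x + c^T x + lambda^T (A x - b)
Stationarity (grad_x L = 0): Q x + c + A^T lambda = 0.
Primal feasibility: A x = b.

This gives the KKT block system:
  [ Q   A^T ] [ x     ]   [-c ]
  [ A    0  ] [ lambda ] = [ b ]

Solving the linear system:
  x*      = (0.4706, 0.2059)
  lambda* = (-1.3824)
  f(x*)   = 0.6176

x* = (0.4706, 0.2059), lambda* = (-1.3824)


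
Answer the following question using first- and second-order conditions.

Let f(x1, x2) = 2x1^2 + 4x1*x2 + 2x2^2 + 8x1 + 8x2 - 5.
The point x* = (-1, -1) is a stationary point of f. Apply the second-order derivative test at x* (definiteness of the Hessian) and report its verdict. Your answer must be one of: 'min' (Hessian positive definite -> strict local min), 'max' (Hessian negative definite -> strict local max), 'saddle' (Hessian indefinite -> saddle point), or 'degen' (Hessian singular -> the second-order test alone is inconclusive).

Compute the Hessian H = grad^2 f:
  H = [[4, 4], [4, 4]]
Verify stationarity: grad f(x*) = H x* + g = (0, 0).
Eigenvalues of H: 0, 8.
H has a zero eigenvalue (singular; positive semidefinite but not definite), so H is neither positive definite, negative definite, nor indefinite. The second-order test alone is inconclusive -> degen.
(Indeed, f is constant along the null direction of H through x*, so x* is not a strict local extremum.)

degen


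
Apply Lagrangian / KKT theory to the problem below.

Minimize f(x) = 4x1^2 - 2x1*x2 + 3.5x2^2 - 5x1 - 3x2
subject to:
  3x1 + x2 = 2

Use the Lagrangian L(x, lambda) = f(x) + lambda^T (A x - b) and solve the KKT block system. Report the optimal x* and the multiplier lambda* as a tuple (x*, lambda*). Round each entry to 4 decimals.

Form the Lagrangian:
  L(x, lambda) = (1/2) x^T Q x + c^T x + lambda^T (A x - b)
Stationarity (grad_x L = 0): Q x + c + A^T lambda = 0.
Primal feasibility: A x = b.

This gives the KKT block system:
  [ Q   A^T ] [ x     ]   [-c ]
  [ A    0  ] [ lambda ] = [ b ]

Solving the linear system:
  x*      = (0.506, 0.4819)
  lambda* = (0.6386)
  f(x*)   = -2.6265

x* = (0.506, 0.4819), lambda* = (0.6386)


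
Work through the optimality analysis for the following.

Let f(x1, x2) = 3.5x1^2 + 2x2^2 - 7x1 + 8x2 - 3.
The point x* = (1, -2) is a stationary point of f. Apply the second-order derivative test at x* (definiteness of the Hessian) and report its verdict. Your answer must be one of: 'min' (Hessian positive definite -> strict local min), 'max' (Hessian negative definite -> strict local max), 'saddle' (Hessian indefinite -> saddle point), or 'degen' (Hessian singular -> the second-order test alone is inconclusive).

Compute the Hessian H = grad^2 f:
  H = [[7, 0], [0, 4]]
Verify stationarity: grad f(x*) = H x* + g = (0, 0).
Eigenvalues of H: 4, 7.
Both eigenvalues > 0, so H is positive definite -> x* is a strict local min.

min


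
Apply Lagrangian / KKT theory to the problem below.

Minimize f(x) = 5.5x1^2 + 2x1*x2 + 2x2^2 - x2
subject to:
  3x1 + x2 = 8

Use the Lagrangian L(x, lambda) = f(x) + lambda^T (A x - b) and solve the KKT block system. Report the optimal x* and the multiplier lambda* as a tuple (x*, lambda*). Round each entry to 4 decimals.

Form the Lagrangian:
  L(x, lambda) = (1/2) x^T Q x + c^T x + lambda^T (A x - b)
Stationarity (grad_x L = 0): Q x + c + A^T lambda = 0.
Primal feasibility: A x = b.

This gives the KKT block system:
  [ Q   A^T ] [ x     ]   [-c ]
  [ A    0  ] [ lambda ] = [ b ]

Solving the linear system:
  x*      = (2.2, 1.4)
  lambda* = (-9)
  f(x*)   = 35.3

x* = (2.2, 1.4), lambda* = (-9)


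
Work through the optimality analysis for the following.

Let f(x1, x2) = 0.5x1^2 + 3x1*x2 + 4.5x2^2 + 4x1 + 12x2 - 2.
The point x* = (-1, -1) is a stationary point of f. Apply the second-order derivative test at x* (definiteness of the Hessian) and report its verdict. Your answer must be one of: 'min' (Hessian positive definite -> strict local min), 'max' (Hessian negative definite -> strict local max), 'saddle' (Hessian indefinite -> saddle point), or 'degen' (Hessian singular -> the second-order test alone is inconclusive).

Compute the Hessian H = grad^2 f:
  H = [[1, 3], [3, 9]]
Verify stationarity: grad f(x*) = H x* + g = (0, 0).
Eigenvalues of H: 0, 10.
H has a zero eigenvalue (singular; positive semidefinite but not definite), so H is neither positive definite, negative definite, nor indefinite. The second-order test alone is inconclusive -> degen.
(Indeed, f is constant along the null direction of H through x*, so x* is not a strict local extremum.)

degen


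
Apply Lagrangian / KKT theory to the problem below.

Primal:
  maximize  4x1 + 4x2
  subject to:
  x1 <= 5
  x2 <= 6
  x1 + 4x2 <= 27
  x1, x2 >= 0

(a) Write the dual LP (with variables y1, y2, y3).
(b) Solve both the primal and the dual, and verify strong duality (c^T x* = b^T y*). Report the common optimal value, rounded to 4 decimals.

The standard primal-dual pair for 'max c^T x s.t. A x <= b, x >= 0' is:
  Dual:  min b^T y  s.t.  A^T y >= c,  y >= 0.

So the dual LP is:
  minimize  5y1 + 6y2 + 27y3
  subject to:
    y1 + y3 >= 4
    y2 + 4y3 >= 4
    y1, y2, y3 >= 0

Solving the primal: x* = (5, 5.5).
  primal value c^T x* = 42.
Solving the dual: y* = (3, 0, 1).
  dual value b^T y* = 42.
Strong duality: c^T x* = b^T y*. Confirmed.

42


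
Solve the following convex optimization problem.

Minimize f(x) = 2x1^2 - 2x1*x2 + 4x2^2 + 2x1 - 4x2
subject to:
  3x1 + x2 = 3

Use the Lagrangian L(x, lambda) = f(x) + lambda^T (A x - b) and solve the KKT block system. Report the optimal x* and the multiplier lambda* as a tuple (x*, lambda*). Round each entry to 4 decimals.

Form the Lagrangian:
  L(x, lambda) = (1/2) x^T Q x + c^T x + lambda^T (A x - b)
Stationarity (grad_x L = 0): Q x + c + A^T lambda = 0.
Primal feasibility: A x = b.

This gives the KKT block system:
  [ Q   A^T ] [ x     ]   [-c ]
  [ A    0  ] [ lambda ] = [ b ]

Solving the linear system:
  x*      = (0.7273, 0.8182)
  lambda* = (-1.0909)
  f(x*)   = 0.7273

x* = (0.7273, 0.8182), lambda* = (-1.0909)


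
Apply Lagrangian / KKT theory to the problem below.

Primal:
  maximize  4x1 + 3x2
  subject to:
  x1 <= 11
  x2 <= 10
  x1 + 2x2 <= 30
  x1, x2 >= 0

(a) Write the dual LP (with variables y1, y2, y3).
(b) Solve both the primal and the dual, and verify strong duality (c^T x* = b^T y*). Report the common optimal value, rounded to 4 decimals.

The standard primal-dual pair for 'max c^T x s.t. A x <= b, x >= 0' is:
  Dual:  min b^T y  s.t.  A^T y >= c,  y >= 0.

So the dual LP is:
  minimize  11y1 + 10y2 + 30y3
  subject to:
    y1 + y3 >= 4
    y2 + 2y3 >= 3
    y1, y2, y3 >= 0

Solving the primal: x* = (11, 9.5).
  primal value c^T x* = 72.5.
Solving the dual: y* = (2.5, 0, 1.5).
  dual value b^T y* = 72.5.
Strong duality: c^T x* = b^T y*. Confirmed.

72.5


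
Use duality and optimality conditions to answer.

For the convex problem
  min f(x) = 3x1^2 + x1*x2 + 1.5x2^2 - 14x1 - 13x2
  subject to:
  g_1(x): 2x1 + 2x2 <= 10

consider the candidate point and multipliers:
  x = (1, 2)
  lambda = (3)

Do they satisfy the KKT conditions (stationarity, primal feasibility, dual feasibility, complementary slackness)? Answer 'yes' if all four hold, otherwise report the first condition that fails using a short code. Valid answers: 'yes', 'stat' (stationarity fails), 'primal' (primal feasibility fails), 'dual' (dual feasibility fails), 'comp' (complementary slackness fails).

Gradient of f: grad f(x) = Q x + c = (-6, -6)
Constraint values g_i(x) = a_i^T x - b_i:
  g_1((1, 2)) = -4
Stationarity residual: grad f(x) + sum_i lambda_i a_i = (0, 0)
  -> stationarity OK
Primal feasibility (all g_i <= 0): OK
Dual feasibility (all lambda_i >= 0): OK
Complementary slackness (lambda_i * g_i(x) = 0 for all i): FAILS

Verdict: the first failing condition is complementary_slackness -> comp.

comp


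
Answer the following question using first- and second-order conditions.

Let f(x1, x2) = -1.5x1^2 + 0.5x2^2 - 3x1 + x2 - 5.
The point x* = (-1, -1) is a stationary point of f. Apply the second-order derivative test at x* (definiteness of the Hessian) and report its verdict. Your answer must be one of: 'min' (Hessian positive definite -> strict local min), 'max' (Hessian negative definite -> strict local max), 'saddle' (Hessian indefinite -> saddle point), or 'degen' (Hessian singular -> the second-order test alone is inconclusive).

Compute the Hessian H = grad^2 f:
  H = [[-3, 0], [0, 1]]
Verify stationarity: grad f(x*) = H x* + g = (0, 0).
Eigenvalues of H: -3, 1.
Eigenvalues have mixed signs, so H is indefinite -> x* is a saddle point.

saddle


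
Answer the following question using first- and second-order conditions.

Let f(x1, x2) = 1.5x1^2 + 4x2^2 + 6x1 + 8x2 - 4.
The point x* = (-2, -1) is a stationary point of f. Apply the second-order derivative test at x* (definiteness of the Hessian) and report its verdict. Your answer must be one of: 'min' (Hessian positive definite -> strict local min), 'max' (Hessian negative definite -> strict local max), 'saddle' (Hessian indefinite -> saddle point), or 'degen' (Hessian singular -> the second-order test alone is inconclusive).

Compute the Hessian H = grad^2 f:
  H = [[3, 0], [0, 8]]
Verify stationarity: grad f(x*) = H x* + g = (0, 0).
Eigenvalues of H: 3, 8.
Both eigenvalues > 0, so H is positive definite -> x* is a strict local min.

min


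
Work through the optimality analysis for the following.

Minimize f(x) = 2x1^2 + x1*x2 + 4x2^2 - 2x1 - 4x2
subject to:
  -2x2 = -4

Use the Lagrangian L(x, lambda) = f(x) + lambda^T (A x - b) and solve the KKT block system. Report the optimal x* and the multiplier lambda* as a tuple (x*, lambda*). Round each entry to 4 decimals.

Form the Lagrangian:
  L(x, lambda) = (1/2) x^T Q x + c^T x + lambda^T (A x - b)
Stationarity (grad_x L = 0): Q x + c + A^T lambda = 0.
Primal feasibility: A x = b.

This gives the KKT block system:
  [ Q   A^T ] [ x     ]   [-c ]
  [ A    0  ] [ lambda ] = [ b ]

Solving the linear system:
  x*      = (0, 2)
  lambda* = (6)
  f(x*)   = 8

x* = (0, 2), lambda* = (6)


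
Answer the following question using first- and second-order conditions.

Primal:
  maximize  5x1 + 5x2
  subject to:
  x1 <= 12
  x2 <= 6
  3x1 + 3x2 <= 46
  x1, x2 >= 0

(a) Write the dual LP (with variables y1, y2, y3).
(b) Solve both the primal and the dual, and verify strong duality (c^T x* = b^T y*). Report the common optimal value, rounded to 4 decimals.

The standard primal-dual pair for 'max c^T x s.t. A x <= b, x >= 0' is:
  Dual:  min b^T y  s.t.  A^T y >= c,  y >= 0.

So the dual LP is:
  minimize  12y1 + 6y2 + 46y3
  subject to:
    y1 + 3y3 >= 5
    y2 + 3y3 >= 5
    y1, y2, y3 >= 0

Solving the primal: x* = (9.3333, 6).
  primal value c^T x* = 76.6667.
Solving the dual: y* = (0, 0, 1.6667).
  dual value b^T y* = 76.6667.
Strong duality: c^T x* = b^T y*. Confirmed.

76.6667


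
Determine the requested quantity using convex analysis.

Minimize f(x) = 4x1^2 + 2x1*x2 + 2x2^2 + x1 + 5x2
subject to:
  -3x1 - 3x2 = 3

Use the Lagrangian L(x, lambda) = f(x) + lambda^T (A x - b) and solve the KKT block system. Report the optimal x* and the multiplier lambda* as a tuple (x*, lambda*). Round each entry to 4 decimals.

Form the Lagrangian:
  L(x, lambda) = (1/2) x^T Q x + c^T x + lambda^T (A x - b)
Stationarity (grad_x L = 0): Q x + c + A^T lambda = 0.
Primal feasibility: A x = b.

This gives the KKT block system:
  [ Q   A^T ] [ x     ]   [-c ]
  [ A    0  ] [ lambda ] = [ b ]

Solving the linear system:
  x*      = (0.25, -1.25)
  lambda* = (0.1667)
  f(x*)   = -3.25

x* = (0.25, -1.25), lambda* = (0.1667)


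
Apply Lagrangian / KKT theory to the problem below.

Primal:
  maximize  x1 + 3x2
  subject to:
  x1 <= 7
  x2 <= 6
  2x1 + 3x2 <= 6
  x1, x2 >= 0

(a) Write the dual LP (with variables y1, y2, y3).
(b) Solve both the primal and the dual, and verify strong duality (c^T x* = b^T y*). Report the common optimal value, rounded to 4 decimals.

The standard primal-dual pair for 'max c^T x s.t. A x <= b, x >= 0' is:
  Dual:  min b^T y  s.t.  A^T y >= c,  y >= 0.

So the dual LP is:
  minimize  7y1 + 6y2 + 6y3
  subject to:
    y1 + 2y3 >= 1
    y2 + 3y3 >= 3
    y1, y2, y3 >= 0

Solving the primal: x* = (0, 2).
  primal value c^T x* = 6.
Solving the dual: y* = (0, 0, 1).
  dual value b^T y* = 6.
Strong duality: c^T x* = b^T y*. Confirmed.

6


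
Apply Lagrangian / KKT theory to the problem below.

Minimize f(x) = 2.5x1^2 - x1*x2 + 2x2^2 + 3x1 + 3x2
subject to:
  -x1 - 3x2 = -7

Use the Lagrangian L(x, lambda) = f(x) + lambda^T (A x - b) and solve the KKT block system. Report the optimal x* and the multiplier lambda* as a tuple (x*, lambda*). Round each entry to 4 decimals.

Form the Lagrangian:
  L(x, lambda) = (1/2) x^T Q x + c^T x + lambda^T (A x - b)
Stationarity (grad_x L = 0): Q x + c + A^T lambda = 0.
Primal feasibility: A x = b.

This gives the KKT block system:
  [ Q   A^T ] [ x     ]   [-c ]
  [ A    0  ] [ lambda ] = [ b ]

Solving the linear system:
  x*      = (0.5636, 2.1455)
  lambda* = (3.6727)
  f(x*)   = 16.9182

x* = (0.5636, 2.1455), lambda* = (3.6727)


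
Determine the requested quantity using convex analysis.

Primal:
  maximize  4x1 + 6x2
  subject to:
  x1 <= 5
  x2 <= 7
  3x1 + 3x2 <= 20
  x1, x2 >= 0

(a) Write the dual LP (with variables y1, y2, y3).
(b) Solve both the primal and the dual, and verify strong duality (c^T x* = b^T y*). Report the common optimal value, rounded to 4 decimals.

The standard primal-dual pair for 'max c^T x s.t. A x <= b, x >= 0' is:
  Dual:  min b^T y  s.t.  A^T y >= c,  y >= 0.

So the dual LP is:
  minimize  5y1 + 7y2 + 20y3
  subject to:
    y1 + 3y3 >= 4
    y2 + 3y3 >= 6
    y1, y2, y3 >= 0

Solving the primal: x* = (0, 6.6667).
  primal value c^T x* = 40.
Solving the dual: y* = (0, 0, 2).
  dual value b^T y* = 40.
Strong duality: c^T x* = b^T y*. Confirmed.

40


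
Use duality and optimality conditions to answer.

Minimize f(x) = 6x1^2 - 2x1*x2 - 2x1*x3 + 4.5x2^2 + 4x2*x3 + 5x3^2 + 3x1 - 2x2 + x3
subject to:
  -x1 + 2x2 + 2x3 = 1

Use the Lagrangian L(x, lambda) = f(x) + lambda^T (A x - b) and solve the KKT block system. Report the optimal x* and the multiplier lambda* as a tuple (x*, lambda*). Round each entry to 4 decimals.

Form the Lagrangian:
  L(x, lambda) = (1/2) x^T Q x + c^T x + lambda^T (A x - b)
Stationarity (grad_x L = 0): Q x + c + A^T lambda = 0.
Primal feasibility: A x = b.

This gives the KKT block system:
  [ Q   A^T ] [ x     ]   [-c ]
  [ A    0  ] [ lambda ] = [ b ]

Solving the linear system:
  x*      = (-0.2879, 0.4669, -0.1109)
  lambda* = (-1.1673)
  f(x*)   = -0.3706

x* = (-0.2879, 0.4669, -0.1109), lambda* = (-1.1673)


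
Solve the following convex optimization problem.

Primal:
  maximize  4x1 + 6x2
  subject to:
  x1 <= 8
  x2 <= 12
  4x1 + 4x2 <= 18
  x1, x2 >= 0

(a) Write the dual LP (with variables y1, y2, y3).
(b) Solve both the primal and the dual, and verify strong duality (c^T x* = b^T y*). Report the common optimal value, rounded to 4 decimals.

The standard primal-dual pair for 'max c^T x s.t. A x <= b, x >= 0' is:
  Dual:  min b^T y  s.t.  A^T y >= c,  y >= 0.

So the dual LP is:
  minimize  8y1 + 12y2 + 18y3
  subject to:
    y1 + 4y3 >= 4
    y2 + 4y3 >= 6
    y1, y2, y3 >= 0

Solving the primal: x* = (0, 4.5).
  primal value c^T x* = 27.
Solving the dual: y* = (0, 0, 1.5).
  dual value b^T y* = 27.
Strong duality: c^T x* = b^T y*. Confirmed.

27


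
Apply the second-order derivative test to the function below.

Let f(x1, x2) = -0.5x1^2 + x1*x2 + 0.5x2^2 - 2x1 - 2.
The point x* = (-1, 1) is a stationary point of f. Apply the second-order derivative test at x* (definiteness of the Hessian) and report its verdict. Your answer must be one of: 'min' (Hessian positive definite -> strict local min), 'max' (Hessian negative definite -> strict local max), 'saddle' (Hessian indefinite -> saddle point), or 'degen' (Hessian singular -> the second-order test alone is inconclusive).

Compute the Hessian H = grad^2 f:
  H = [[-1, 1], [1, 1]]
Verify stationarity: grad f(x*) = H x* + g = (0, 0).
Eigenvalues of H: -1.4142, 1.4142.
Eigenvalues have mixed signs, so H is indefinite -> x* is a saddle point.

saddle


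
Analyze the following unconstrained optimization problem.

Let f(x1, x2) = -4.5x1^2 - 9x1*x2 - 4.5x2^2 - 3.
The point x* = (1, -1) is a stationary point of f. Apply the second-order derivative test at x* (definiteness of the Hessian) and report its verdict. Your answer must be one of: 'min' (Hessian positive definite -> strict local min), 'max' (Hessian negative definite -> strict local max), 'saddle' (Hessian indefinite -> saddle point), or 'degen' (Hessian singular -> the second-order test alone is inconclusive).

Compute the Hessian H = grad^2 f:
  H = [[-9, -9], [-9, -9]]
Verify stationarity: grad f(x*) = H x* + g = (0, 0).
Eigenvalues of H: -18, 0.
H has a zero eigenvalue (singular; negative semidefinite but not definite), so H is neither positive definite, negative definite, nor indefinite. The second-order test alone is inconclusive -> degen.
(Indeed, f is constant along the null direction of H through x*, so x* is not a strict local extremum.)

degen


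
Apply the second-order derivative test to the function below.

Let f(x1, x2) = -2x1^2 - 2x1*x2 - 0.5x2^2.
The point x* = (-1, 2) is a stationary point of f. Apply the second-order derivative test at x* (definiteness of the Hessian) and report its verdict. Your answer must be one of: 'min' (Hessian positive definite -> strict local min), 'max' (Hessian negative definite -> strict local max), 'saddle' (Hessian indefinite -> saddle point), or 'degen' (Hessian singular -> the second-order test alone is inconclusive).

Compute the Hessian H = grad^2 f:
  H = [[-4, -2], [-2, -1]]
Verify stationarity: grad f(x*) = H x* + g = (0, 0).
Eigenvalues of H: -5, 0.
H has a zero eigenvalue (singular; negative semidefinite but not definite), so H is neither positive definite, negative definite, nor indefinite. The second-order test alone is inconclusive -> degen.
(Indeed, f is constant along the null direction of H through x*, so x* is not a strict local extremum.)

degen


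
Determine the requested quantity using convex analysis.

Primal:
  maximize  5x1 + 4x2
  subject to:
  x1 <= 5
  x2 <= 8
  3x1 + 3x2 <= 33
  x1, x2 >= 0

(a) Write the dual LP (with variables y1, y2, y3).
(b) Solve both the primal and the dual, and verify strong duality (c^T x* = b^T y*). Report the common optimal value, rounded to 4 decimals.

The standard primal-dual pair for 'max c^T x s.t. A x <= b, x >= 0' is:
  Dual:  min b^T y  s.t.  A^T y >= c,  y >= 0.

So the dual LP is:
  minimize  5y1 + 8y2 + 33y3
  subject to:
    y1 + 3y3 >= 5
    y2 + 3y3 >= 4
    y1, y2, y3 >= 0

Solving the primal: x* = (5, 6).
  primal value c^T x* = 49.
Solving the dual: y* = (1, 0, 1.3333).
  dual value b^T y* = 49.
Strong duality: c^T x* = b^T y*. Confirmed.

49


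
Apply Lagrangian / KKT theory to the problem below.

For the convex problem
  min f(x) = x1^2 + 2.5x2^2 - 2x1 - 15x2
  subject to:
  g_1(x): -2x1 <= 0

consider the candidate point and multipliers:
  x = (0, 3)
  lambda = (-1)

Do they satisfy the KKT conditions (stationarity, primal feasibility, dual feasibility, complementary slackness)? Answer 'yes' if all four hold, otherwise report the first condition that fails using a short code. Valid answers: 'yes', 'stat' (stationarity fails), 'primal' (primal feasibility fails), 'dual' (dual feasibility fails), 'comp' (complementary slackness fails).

Gradient of f: grad f(x) = Q x + c = (-2, 0)
Constraint values g_i(x) = a_i^T x - b_i:
  g_1((0, 3)) = 0
Stationarity residual: grad f(x) + sum_i lambda_i a_i = (0, 0)
  -> stationarity OK
Primal feasibility (all g_i <= 0): OK
Dual feasibility (all lambda_i >= 0): FAILS
Complementary slackness (lambda_i * g_i(x) = 0 for all i): OK

Verdict: the first failing condition is dual_feasibility -> dual.

dual


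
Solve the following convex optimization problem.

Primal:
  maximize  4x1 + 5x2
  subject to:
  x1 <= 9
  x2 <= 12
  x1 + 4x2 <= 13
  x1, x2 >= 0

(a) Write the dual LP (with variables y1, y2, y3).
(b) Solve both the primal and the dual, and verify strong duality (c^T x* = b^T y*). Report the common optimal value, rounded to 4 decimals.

The standard primal-dual pair for 'max c^T x s.t. A x <= b, x >= 0' is:
  Dual:  min b^T y  s.t.  A^T y >= c,  y >= 0.

So the dual LP is:
  minimize  9y1 + 12y2 + 13y3
  subject to:
    y1 + y3 >= 4
    y2 + 4y3 >= 5
    y1, y2, y3 >= 0

Solving the primal: x* = (9, 1).
  primal value c^T x* = 41.
Solving the dual: y* = (2.75, 0, 1.25).
  dual value b^T y* = 41.
Strong duality: c^T x* = b^T y*. Confirmed.

41


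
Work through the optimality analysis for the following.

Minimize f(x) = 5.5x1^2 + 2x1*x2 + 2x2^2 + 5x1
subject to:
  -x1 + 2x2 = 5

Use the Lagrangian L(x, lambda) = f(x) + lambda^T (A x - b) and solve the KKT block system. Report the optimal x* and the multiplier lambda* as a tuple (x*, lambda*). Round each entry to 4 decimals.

Form the Lagrangian:
  L(x, lambda) = (1/2) x^T Q x + c^T x + lambda^T (A x - b)
Stationarity (grad_x L = 0): Q x + c + A^T lambda = 0.
Primal feasibility: A x = b.

This gives the KKT block system:
  [ Q   A^T ] [ x     ]   [-c ]
  [ A    0  ] [ lambda ] = [ b ]

Solving the linear system:
  x*      = (-1.0714, 1.9643)
  lambda* = (-2.8571)
  f(x*)   = 4.4643

x* = (-1.0714, 1.9643), lambda* = (-2.8571)


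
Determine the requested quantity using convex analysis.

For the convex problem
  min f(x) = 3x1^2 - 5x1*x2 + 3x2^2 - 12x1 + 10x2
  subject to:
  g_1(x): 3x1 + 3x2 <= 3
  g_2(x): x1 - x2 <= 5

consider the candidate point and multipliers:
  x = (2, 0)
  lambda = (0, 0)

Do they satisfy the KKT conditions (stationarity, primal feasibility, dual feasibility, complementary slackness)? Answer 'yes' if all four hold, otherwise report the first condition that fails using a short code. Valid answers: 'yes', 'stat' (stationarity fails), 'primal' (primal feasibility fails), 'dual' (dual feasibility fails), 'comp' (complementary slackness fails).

Gradient of f: grad f(x) = Q x + c = (0, 0)
Constraint values g_i(x) = a_i^T x - b_i:
  g_1((2, 0)) = 3
  g_2((2, 0)) = -3
Stationarity residual: grad f(x) + sum_i lambda_i a_i = (0, 0)
  -> stationarity OK
Primal feasibility (all g_i <= 0): FAILS
Dual feasibility (all lambda_i >= 0): OK
Complementary slackness (lambda_i * g_i(x) = 0 for all i): OK

Verdict: the first failing condition is primal_feasibility -> primal.

primal


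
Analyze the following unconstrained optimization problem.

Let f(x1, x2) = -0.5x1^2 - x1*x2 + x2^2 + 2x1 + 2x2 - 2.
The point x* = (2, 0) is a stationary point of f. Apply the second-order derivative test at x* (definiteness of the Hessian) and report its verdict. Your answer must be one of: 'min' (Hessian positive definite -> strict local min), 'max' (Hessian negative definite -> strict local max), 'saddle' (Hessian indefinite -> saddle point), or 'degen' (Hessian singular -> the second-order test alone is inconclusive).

Compute the Hessian H = grad^2 f:
  H = [[-1, -1], [-1, 2]]
Verify stationarity: grad f(x*) = H x* + g = (0, 0).
Eigenvalues of H: -1.3028, 2.3028.
Eigenvalues have mixed signs, so H is indefinite -> x* is a saddle point.

saddle


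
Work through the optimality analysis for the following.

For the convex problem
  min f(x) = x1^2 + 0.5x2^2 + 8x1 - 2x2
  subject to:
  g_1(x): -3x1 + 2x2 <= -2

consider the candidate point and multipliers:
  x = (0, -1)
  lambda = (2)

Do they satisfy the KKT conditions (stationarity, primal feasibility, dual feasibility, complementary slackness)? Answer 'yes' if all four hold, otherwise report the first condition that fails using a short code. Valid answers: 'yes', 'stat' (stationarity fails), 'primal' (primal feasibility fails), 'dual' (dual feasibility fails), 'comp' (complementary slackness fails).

Gradient of f: grad f(x) = Q x + c = (8, -3)
Constraint values g_i(x) = a_i^T x - b_i:
  g_1((0, -1)) = 0
Stationarity residual: grad f(x) + sum_i lambda_i a_i = (2, 1)
  -> stationarity FAILS
Primal feasibility (all g_i <= 0): OK
Dual feasibility (all lambda_i >= 0): OK
Complementary slackness (lambda_i * g_i(x) = 0 for all i): OK

Verdict: the first failing condition is stationarity -> stat.

stat


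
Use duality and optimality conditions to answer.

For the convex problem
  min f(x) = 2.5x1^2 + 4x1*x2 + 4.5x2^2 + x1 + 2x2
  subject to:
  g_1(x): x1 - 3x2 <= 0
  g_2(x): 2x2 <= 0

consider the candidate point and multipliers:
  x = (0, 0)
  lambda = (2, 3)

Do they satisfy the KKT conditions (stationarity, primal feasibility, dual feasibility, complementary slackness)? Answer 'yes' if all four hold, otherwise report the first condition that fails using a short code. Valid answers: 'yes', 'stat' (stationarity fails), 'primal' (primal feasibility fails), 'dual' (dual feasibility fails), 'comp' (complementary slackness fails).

Gradient of f: grad f(x) = Q x + c = (1, 2)
Constraint values g_i(x) = a_i^T x - b_i:
  g_1((0, 0)) = 0
  g_2((0, 0)) = 0
Stationarity residual: grad f(x) + sum_i lambda_i a_i = (3, 2)
  -> stationarity FAILS
Primal feasibility (all g_i <= 0): OK
Dual feasibility (all lambda_i >= 0): OK
Complementary slackness (lambda_i * g_i(x) = 0 for all i): OK

Verdict: the first failing condition is stationarity -> stat.

stat


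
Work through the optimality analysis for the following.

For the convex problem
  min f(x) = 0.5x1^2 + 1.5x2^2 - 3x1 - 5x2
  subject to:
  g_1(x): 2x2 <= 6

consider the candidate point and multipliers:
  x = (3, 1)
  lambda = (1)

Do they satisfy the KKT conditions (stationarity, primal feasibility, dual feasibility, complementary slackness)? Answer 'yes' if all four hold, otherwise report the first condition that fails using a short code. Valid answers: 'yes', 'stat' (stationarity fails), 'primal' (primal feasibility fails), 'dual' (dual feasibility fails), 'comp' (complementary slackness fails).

Gradient of f: grad f(x) = Q x + c = (0, -2)
Constraint values g_i(x) = a_i^T x - b_i:
  g_1((3, 1)) = -4
Stationarity residual: grad f(x) + sum_i lambda_i a_i = (0, 0)
  -> stationarity OK
Primal feasibility (all g_i <= 0): OK
Dual feasibility (all lambda_i >= 0): OK
Complementary slackness (lambda_i * g_i(x) = 0 for all i): FAILS

Verdict: the first failing condition is complementary_slackness -> comp.

comp


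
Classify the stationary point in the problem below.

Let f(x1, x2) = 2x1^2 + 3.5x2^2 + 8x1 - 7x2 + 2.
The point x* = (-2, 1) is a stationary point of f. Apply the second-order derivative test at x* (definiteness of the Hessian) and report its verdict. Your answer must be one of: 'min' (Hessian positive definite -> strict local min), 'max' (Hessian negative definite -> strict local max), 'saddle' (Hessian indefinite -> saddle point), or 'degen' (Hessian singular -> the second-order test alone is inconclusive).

Compute the Hessian H = grad^2 f:
  H = [[4, 0], [0, 7]]
Verify stationarity: grad f(x*) = H x* + g = (0, 0).
Eigenvalues of H: 4, 7.
Both eigenvalues > 0, so H is positive definite -> x* is a strict local min.

min


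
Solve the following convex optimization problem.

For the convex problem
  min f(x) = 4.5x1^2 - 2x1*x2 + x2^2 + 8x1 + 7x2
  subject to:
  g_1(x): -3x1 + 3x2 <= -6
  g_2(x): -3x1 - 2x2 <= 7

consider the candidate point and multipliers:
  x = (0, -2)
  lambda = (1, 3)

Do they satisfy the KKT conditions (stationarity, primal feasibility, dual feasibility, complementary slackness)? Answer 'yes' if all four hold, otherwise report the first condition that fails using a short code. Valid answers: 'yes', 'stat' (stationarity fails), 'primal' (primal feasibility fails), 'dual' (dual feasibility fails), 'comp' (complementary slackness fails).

Gradient of f: grad f(x) = Q x + c = (12, 3)
Constraint values g_i(x) = a_i^T x - b_i:
  g_1((0, -2)) = 0
  g_2((0, -2)) = -3
Stationarity residual: grad f(x) + sum_i lambda_i a_i = (0, 0)
  -> stationarity OK
Primal feasibility (all g_i <= 0): OK
Dual feasibility (all lambda_i >= 0): OK
Complementary slackness (lambda_i * g_i(x) = 0 for all i): FAILS

Verdict: the first failing condition is complementary_slackness -> comp.

comp


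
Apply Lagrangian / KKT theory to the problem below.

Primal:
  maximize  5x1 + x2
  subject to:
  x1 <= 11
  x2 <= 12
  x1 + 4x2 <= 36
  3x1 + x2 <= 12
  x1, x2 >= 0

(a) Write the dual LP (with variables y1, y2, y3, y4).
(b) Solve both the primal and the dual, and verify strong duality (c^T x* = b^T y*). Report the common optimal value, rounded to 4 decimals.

The standard primal-dual pair for 'max c^T x s.t. A x <= b, x >= 0' is:
  Dual:  min b^T y  s.t.  A^T y >= c,  y >= 0.

So the dual LP is:
  minimize  11y1 + 12y2 + 36y3 + 12y4
  subject to:
    y1 + y3 + 3y4 >= 5
    y2 + 4y3 + y4 >= 1
    y1, y2, y3, y4 >= 0

Solving the primal: x* = (4, 0).
  primal value c^T x* = 20.
Solving the dual: y* = (0, 0, 0, 1.6667).
  dual value b^T y* = 20.
Strong duality: c^T x* = b^T y*. Confirmed.

20


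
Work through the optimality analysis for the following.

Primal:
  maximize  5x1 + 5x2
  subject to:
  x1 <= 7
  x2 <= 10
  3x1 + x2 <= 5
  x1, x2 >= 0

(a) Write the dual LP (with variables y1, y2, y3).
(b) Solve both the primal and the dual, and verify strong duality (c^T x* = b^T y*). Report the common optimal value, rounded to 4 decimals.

The standard primal-dual pair for 'max c^T x s.t. A x <= b, x >= 0' is:
  Dual:  min b^T y  s.t.  A^T y >= c,  y >= 0.

So the dual LP is:
  minimize  7y1 + 10y2 + 5y3
  subject to:
    y1 + 3y3 >= 5
    y2 + y3 >= 5
    y1, y2, y3 >= 0

Solving the primal: x* = (0, 5).
  primal value c^T x* = 25.
Solving the dual: y* = (0, 0, 5).
  dual value b^T y* = 25.
Strong duality: c^T x* = b^T y*. Confirmed.

25


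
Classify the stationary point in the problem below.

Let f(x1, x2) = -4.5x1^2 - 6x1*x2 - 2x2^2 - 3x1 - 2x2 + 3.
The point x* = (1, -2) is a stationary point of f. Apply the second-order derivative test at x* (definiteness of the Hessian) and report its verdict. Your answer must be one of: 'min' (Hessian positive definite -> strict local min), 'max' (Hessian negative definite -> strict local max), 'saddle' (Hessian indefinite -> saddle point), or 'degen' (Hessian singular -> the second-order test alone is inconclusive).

Compute the Hessian H = grad^2 f:
  H = [[-9, -6], [-6, -4]]
Verify stationarity: grad f(x*) = H x* + g = (0, 0).
Eigenvalues of H: -13, 0.
H has a zero eigenvalue (singular; negative semidefinite but not definite), so H is neither positive definite, negative definite, nor indefinite. The second-order test alone is inconclusive -> degen.
(Indeed, f is constant along the null direction of H through x*, so x* is not a strict local extremum.)

degen


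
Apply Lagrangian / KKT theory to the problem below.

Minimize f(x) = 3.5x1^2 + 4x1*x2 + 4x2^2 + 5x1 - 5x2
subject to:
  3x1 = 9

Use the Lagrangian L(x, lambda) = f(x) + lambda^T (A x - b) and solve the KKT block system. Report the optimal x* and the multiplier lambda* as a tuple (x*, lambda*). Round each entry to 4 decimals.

Form the Lagrangian:
  L(x, lambda) = (1/2) x^T Q x + c^T x + lambda^T (A x - b)
Stationarity (grad_x L = 0): Q x + c + A^T lambda = 0.
Primal feasibility: A x = b.

This gives the KKT block system:
  [ Q   A^T ] [ x     ]   [-c ]
  [ A    0  ] [ lambda ] = [ b ]

Solving the linear system:
  x*      = (3, -0.875)
  lambda* = (-7.5)
  f(x*)   = 43.4375

x* = (3, -0.875), lambda* = (-7.5)


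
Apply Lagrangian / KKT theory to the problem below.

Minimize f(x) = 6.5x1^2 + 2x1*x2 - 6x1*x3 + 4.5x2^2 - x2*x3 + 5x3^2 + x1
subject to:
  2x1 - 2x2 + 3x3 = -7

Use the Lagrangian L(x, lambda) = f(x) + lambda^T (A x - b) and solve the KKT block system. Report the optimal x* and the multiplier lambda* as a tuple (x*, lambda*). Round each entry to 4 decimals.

Form the Lagrangian:
  L(x, lambda) = (1/2) x^T Q x + c^T x + lambda^T (A x - b)
Stationarity (grad_x L = 0): Q x + c + A^T lambda = 0.
Primal feasibility: A x = b.

This gives the KKT block system:
  [ Q   A^T ] [ x     ]   [-c ]
  [ A    0  ] [ lambda ] = [ b ]

Solving the linear system:
  x*      = (-1.0687, 0.5819, -1.2329)
  lambda* = (2.1662)
  f(x*)   = 7.0473

x* = (-1.0687, 0.5819, -1.2329), lambda* = (2.1662)


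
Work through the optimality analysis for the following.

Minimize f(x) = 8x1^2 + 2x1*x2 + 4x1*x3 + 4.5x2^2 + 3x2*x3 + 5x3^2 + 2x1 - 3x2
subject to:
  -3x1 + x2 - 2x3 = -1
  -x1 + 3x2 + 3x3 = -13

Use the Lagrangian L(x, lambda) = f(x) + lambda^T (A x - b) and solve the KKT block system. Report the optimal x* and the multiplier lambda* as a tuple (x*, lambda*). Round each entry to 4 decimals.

Form the Lagrangian:
  L(x, lambda) = (1/2) x^T Q x + c^T x + lambda^T (A x - b)
Stationarity (grad_x L = 0): Q x + c + A^T lambda = 0.
Primal feasibility: A x = b.

This gives the KKT block system:
  [ Q   A^T ] [ x     ]   [-c ]
  [ A    0  ] [ lambda ] = [ b ]

Solving the linear system:
  x*      = (1.1748, -1.7864, -2.1554)
  lambda* = (0.3267, 7.6224)
  f(x*)   = 53.563

x* = (1.1748, -1.7864, -2.1554), lambda* = (0.3267, 7.6224)


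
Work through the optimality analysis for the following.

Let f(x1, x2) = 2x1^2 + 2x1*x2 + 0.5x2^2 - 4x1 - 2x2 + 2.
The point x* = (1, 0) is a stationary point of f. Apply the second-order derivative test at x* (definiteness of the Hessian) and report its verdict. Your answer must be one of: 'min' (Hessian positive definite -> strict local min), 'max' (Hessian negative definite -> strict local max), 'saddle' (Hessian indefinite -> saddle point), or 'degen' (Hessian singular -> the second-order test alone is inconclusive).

Compute the Hessian H = grad^2 f:
  H = [[4, 2], [2, 1]]
Verify stationarity: grad f(x*) = H x* + g = (0, 0).
Eigenvalues of H: 0, 5.
H has a zero eigenvalue (singular; positive semidefinite but not definite), so H is neither positive definite, negative definite, nor indefinite. The second-order test alone is inconclusive -> degen.
(Indeed, f is constant along the null direction of H through x*, so x* is not a strict local extremum.)

degen


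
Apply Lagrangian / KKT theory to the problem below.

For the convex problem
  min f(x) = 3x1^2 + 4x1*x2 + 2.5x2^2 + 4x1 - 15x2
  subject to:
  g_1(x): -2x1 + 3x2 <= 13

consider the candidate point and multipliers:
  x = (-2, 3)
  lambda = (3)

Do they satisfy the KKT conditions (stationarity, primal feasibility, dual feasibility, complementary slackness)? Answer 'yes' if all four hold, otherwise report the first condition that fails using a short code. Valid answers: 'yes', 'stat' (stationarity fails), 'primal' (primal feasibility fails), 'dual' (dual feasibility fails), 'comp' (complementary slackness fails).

Gradient of f: grad f(x) = Q x + c = (4, -8)
Constraint values g_i(x) = a_i^T x - b_i:
  g_1((-2, 3)) = 0
Stationarity residual: grad f(x) + sum_i lambda_i a_i = (-2, 1)
  -> stationarity FAILS
Primal feasibility (all g_i <= 0): OK
Dual feasibility (all lambda_i >= 0): OK
Complementary slackness (lambda_i * g_i(x) = 0 for all i): OK

Verdict: the first failing condition is stationarity -> stat.

stat


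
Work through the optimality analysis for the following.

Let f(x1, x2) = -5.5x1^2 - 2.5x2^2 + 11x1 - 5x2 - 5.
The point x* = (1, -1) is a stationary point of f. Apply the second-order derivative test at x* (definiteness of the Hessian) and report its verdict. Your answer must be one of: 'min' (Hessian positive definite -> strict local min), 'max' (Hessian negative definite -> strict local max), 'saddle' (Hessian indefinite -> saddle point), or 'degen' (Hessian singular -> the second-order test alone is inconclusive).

Compute the Hessian H = grad^2 f:
  H = [[-11, 0], [0, -5]]
Verify stationarity: grad f(x*) = H x* + g = (0, 0).
Eigenvalues of H: -11, -5.
Both eigenvalues < 0, so H is negative definite -> x* is a strict local max.

max


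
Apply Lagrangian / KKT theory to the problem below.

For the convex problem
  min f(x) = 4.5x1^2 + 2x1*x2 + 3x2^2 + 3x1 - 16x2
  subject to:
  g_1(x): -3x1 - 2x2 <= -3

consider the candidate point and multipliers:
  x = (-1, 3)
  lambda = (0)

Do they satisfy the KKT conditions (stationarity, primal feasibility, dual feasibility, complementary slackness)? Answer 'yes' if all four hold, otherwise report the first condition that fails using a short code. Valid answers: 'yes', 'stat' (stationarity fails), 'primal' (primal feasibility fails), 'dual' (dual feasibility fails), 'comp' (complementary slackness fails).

Gradient of f: grad f(x) = Q x + c = (0, 0)
Constraint values g_i(x) = a_i^T x - b_i:
  g_1((-1, 3)) = 0
Stationarity residual: grad f(x) + sum_i lambda_i a_i = (0, 0)
  -> stationarity OK
Primal feasibility (all g_i <= 0): OK
Dual feasibility (all lambda_i >= 0): OK
Complementary slackness (lambda_i * g_i(x) = 0 for all i): OK

Verdict: yes, KKT holds.

yes


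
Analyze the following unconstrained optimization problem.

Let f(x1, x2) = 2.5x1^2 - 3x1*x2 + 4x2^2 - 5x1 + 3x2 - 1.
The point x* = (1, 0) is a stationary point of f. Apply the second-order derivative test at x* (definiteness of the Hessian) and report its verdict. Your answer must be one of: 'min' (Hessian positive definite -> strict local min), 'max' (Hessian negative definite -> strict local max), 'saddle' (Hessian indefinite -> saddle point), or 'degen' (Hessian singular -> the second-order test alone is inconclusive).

Compute the Hessian H = grad^2 f:
  H = [[5, -3], [-3, 8]]
Verify stationarity: grad f(x*) = H x* + g = (0, 0).
Eigenvalues of H: 3.1459, 9.8541.
Both eigenvalues > 0, so H is positive definite -> x* is a strict local min.

min
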